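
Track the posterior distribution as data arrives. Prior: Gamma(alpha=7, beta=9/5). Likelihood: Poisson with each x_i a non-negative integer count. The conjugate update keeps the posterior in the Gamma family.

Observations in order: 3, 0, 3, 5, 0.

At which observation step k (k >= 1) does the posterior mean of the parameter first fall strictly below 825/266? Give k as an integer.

obs 1: x=3 → posterior Gamma(10, 14/5)
obs 2: x=0 → posterior Gamma(10, 19/5)
obs 3: x=3 → posterior Gamma(13, 24/5)
obs 4: x=5 → posterior Gamma(18, 29/5)
obs 5: x=0 → posterior Gamma(18, 34/5)

k = 2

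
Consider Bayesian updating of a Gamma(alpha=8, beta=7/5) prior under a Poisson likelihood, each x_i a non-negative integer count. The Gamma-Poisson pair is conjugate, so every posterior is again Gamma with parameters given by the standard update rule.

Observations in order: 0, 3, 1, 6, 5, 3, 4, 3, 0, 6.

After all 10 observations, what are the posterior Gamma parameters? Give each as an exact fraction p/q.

alpha=39, beta=57/5

obs 1: x=0 → posterior Gamma(8, 12/5)
obs 2: x=3 → posterior Gamma(11, 17/5)
obs 3: x=1 → posterior Gamma(12, 22/5)
obs 4: x=6 → posterior Gamma(18, 27/5)
obs 5: x=5 → posterior Gamma(23, 32/5)
obs 6: x=3 → posterior Gamma(26, 37/5)
obs 7: x=4 → posterior Gamma(30, 42/5)
obs 8: x=3 → posterior Gamma(33, 47/5)
obs 9: x=0 → posterior Gamma(33, 52/5)
obs 10: x=6 → posterior Gamma(39, 57/5)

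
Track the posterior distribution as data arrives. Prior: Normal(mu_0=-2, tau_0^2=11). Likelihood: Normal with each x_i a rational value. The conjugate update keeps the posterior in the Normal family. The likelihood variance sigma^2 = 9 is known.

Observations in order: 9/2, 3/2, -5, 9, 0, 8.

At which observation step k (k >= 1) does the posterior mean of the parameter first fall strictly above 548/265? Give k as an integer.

k = 6

obs 1: x=9/2 → posterior Normal(63/40, 99/20)
obs 2: x=3/2 → posterior Normal(48/31, 99/31)
obs 3: x=-5 → posterior Normal(-1/6, 33/14)
obs 4: x=9 → posterior Normal(92/53, 99/53)
obs 5: x=0 → posterior Normal(23/16, 99/64)
obs 6: x=8 → posterior Normal(12/5, 33/25)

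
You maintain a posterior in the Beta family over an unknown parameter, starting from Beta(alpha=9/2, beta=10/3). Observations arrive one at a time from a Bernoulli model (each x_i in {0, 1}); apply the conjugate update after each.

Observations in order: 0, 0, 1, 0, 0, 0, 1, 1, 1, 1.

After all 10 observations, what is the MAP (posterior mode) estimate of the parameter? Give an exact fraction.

51/95

obs 1: x=0 → posterior Beta(9/2, 13/3)
obs 2: x=0 → posterior Beta(9/2, 16/3)
obs 3: x=1 → posterior Beta(11/2, 16/3)
obs 4: x=0 → posterior Beta(11/2, 19/3)
obs 5: x=0 → posterior Beta(11/2, 22/3)
obs 6: x=0 → posterior Beta(11/2, 25/3)
obs 7: x=1 → posterior Beta(13/2, 25/3)
obs 8: x=1 → posterior Beta(15/2, 25/3)
obs 9: x=1 → posterior Beta(17/2, 25/3)
obs 10: x=1 → posterior Beta(19/2, 25/3)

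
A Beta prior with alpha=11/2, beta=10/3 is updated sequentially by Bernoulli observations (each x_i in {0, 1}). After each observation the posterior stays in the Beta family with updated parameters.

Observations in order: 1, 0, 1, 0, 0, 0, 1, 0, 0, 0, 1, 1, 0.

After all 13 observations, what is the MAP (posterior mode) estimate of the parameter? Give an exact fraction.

57/119

obs 1: x=1 → posterior Beta(13/2, 10/3)
obs 2: x=0 → posterior Beta(13/2, 13/3)
obs 3: x=1 → posterior Beta(15/2, 13/3)
obs 4: x=0 → posterior Beta(15/2, 16/3)
obs 5: x=0 → posterior Beta(15/2, 19/3)
obs 6: x=0 → posterior Beta(15/2, 22/3)
obs 7: x=1 → posterior Beta(17/2, 22/3)
obs 8: x=0 → posterior Beta(17/2, 25/3)
obs 9: x=0 → posterior Beta(17/2, 28/3)
obs 10: x=0 → posterior Beta(17/2, 31/3)
obs 11: x=1 → posterior Beta(19/2, 31/3)
obs 12: x=1 → posterior Beta(21/2, 31/3)
obs 13: x=0 → posterior Beta(21/2, 34/3)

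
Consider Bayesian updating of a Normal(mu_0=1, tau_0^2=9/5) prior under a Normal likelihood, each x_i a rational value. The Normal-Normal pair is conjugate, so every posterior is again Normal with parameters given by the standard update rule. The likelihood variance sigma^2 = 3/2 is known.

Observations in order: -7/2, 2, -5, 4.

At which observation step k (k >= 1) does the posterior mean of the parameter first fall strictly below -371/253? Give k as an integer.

k = 3

obs 1: x=-7/2 → posterior Normal(-16/11, 9/11)
obs 2: x=2 → posterior Normal(-4/17, 9/17)
obs 3: x=-5 → posterior Normal(-34/23, 9/23)
obs 4: x=4 → posterior Normal(-10/29, 9/29)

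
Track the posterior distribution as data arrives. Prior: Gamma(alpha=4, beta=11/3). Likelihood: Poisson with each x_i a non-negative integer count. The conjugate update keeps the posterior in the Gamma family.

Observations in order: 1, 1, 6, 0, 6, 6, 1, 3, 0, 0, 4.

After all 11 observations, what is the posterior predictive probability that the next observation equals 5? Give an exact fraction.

obs 1: x=1 → posterior Gamma(5, 14/3)
obs 2: x=1 → posterior Gamma(6, 17/3)
obs 3: x=6 → posterior Gamma(12, 20/3)
obs 4: x=0 → posterior Gamma(12, 23/3)
obs 5: x=6 → posterior Gamma(18, 26/3)
obs 6: x=6 → posterior Gamma(24, 29/3)
obs 7: x=1 → posterior Gamma(25, 32/3)
obs 8: x=3 → posterior Gamma(28, 35/3)
obs 9: x=0 → posterior Gamma(28, 38/3)
obs 10: x=0 → posterior Gamma(28, 41/3)
obs 11: x=4 → posterior Gamma(32, 44/3)

3567993507709669889919788600273034222355060383467162950434816/73726012172171197797121788497772307620990118320641353655221487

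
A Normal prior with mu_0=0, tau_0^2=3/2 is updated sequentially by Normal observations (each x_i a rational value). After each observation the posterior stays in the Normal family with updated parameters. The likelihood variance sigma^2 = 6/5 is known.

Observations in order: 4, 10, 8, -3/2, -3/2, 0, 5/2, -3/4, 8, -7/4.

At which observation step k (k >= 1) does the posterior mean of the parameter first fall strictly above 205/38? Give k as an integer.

obs 1: x=4 → posterior Normal(20/9, 2/3)
obs 2: x=10 → posterior Normal(5, 3/7)
obs 3: x=8 → posterior Normal(110/19, 6/19)
obs 4: x=-3/2 → posterior Normal(205/48, 1/4)
obs 5: x=-3/2 → posterior Normal(95/29, 6/29)
obs 6: x=0 → posterior Normal(95/34, 3/17)
obs 7: x=5/2 → posterior Normal(215/78, 2/13)
obs 8: x=-3/4 → posterior Normal(415/176, 3/22)
obs 9: x=8 → posterior Normal(575/196, 6/49)
obs 10: x=-7/4 → posterior Normal(5/2, 1/9)

k = 3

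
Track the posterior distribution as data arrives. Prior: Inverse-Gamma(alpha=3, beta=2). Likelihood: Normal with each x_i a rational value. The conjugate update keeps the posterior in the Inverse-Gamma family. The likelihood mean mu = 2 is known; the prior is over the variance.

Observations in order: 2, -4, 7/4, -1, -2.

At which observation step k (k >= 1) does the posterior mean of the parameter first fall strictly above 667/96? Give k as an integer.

obs 1: x=2 → posterior Inverse-Gamma(7/2, 2)
obs 2: x=-4 → posterior Inverse-Gamma(4, 20)
obs 3: x=7/4 → posterior Inverse-Gamma(9/2, 641/32)
obs 4: x=-1 → posterior Inverse-Gamma(5, 785/32)
obs 5: x=-2 → posterior Inverse-Gamma(11/2, 1041/32)

k = 5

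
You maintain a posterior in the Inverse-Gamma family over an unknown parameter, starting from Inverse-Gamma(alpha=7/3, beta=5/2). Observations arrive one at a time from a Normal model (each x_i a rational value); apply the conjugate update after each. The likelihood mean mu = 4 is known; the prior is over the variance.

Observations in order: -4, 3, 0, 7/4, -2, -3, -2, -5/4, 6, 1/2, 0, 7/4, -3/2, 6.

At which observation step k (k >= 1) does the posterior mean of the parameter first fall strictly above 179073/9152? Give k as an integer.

obs 1: x=-4 → posterior Inverse-Gamma(17/6, 69/2)
obs 2: x=3 → posterior Inverse-Gamma(10/3, 35)
obs 3: x=0 → posterior Inverse-Gamma(23/6, 43)
obs 4: x=7/4 → posterior Inverse-Gamma(13/3, 1457/32)
obs 5: x=-2 → posterior Inverse-Gamma(29/6, 2033/32)
obs 6: x=-3 → posterior Inverse-Gamma(16/3, 2817/32)
obs 7: x=-2 → posterior Inverse-Gamma(35/6, 3393/32)
obs 8: x=-5/4 → posterior Inverse-Gamma(19/3, 1917/16)
obs 9: x=6 → posterior Inverse-Gamma(41/6, 1949/16)
obs 10: x=1/2 → posterior Inverse-Gamma(22/3, 2047/16)
obs 11: x=0 → posterior Inverse-Gamma(47/6, 2175/16)
obs 12: x=7/4 → posterior Inverse-Gamma(25/3, 4431/32)
obs 13: x=-3/2 → posterior Inverse-Gamma(53/6, 4915/32)
obs 14: x=6 → posterior Inverse-Gamma(28/3, 4979/32)

k = 6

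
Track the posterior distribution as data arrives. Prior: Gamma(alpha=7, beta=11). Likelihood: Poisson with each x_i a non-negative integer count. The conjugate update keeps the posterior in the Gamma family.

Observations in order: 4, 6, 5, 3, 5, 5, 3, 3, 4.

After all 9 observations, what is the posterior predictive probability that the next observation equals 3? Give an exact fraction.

obs 1: x=4 → posterior Gamma(11, 12)
obs 2: x=6 → posterior Gamma(17, 13)
obs 3: x=5 → posterior Gamma(22, 14)
obs 4: x=3 → posterior Gamma(25, 15)
obs 5: x=5 → posterior Gamma(30, 16)
obs 6: x=5 → posterior Gamma(35, 17)
obs 7: x=3 → posterior Gamma(38, 18)
obs 8: x=3 → posterior Gamma(41, 19)
obs 9: x=4 → posterior Gamma(45, 20)

190171531140136960000000000000000000000000000000000000000000000/975899043878094502181750926414685311076409087612386488657473387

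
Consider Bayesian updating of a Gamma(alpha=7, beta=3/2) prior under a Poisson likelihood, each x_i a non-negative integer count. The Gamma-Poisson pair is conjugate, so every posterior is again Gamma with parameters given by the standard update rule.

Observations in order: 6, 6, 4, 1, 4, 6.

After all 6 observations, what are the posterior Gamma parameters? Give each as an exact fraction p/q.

alpha=34, beta=15/2

obs 1: x=6 → posterior Gamma(13, 5/2)
obs 2: x=6 → posterior Gamma(19, 7/2)
obs 3: x=4 → posterior Gamma(23, 9/2)
obs 4: x=1 → posterior Gamma(24, 11/2)
obs 5: x=4 → posterior Gamma(28, 13/2)
obs 6: x=6 → posterior Gamma(34, 15/2)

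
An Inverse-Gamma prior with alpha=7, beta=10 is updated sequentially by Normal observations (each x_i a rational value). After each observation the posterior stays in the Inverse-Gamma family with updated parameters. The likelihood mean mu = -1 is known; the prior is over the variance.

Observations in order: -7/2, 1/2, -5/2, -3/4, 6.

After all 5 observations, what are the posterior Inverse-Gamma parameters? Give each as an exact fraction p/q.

obs 1: x=-7/2 → posterior Inverse-Gamma(15/2, 105/8)
obs 2: x=1/2 → posterior Inverse-Gamma(8, 57/4)
obs 3: x=-5/2 → posterior Inverse-Gamma(17/2, 123/8)
obs 4: x=-3/4 → posterior Inverse-Gamma(9, 493/32)
obs 5: x=6 → posterior Inverse-Gamma(19/2, 1277/32)

alpha=19/2, beta=1277/32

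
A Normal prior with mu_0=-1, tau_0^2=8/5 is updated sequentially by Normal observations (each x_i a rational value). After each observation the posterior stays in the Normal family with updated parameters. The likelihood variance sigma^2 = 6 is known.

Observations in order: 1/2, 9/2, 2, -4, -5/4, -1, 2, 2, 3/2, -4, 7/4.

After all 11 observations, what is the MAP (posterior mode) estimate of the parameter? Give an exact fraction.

obs 1: x=1/2 → posterior Normal(-13/19, 24/19)
obs 2: x=9/2 → posterior Normal(5/23, 24/23)
obs 3: x=2 → posterior Normal(13/27, 8/9)
obs 4: x=-4 → posterior Normal(-3/31, 24/31)
obs 5: x=-5/4 → posterior Normal(-8/35, 24/35)
obs 6: x=-1 → posterior Normal(-4/13, 8/13)
obs 7: x=2 → posterior Normal(-4/43, 24/43)
obs 8: x=2 → posterior Normal(4/47, 24/47)
obs 9: x=3/2 → posterior Normal(10/51, 8/17)
obs 10: x=-4 → posterior Normal(-6/55, 24/55)
obs 11: x=7/4 → posterior Normal(1/59, 24/59)

1/59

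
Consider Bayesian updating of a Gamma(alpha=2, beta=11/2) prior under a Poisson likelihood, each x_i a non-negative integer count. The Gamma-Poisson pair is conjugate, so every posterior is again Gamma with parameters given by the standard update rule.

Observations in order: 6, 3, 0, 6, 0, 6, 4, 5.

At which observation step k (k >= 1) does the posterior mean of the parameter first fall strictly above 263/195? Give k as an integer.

k = 2

obs 1: x=6 → posterior Gamma(8, 13/2)
obs 2: x=3 → posterior Gamma(11, 15/2)
obs 3: x=0 → posterior Gamma(11, 17/2)
obs 4: x=6 → posterior Gamma(17, 19/2)
obs 5: x=0 → posterior Gamma(17, 21/2)
obs 6: x=6 → posterior Gamma(23, 23/2)
obs 7: x=4 → posterior Gamma(27, 25/2)
obs 8: x=5 → posterior Gamma(32, 27/2)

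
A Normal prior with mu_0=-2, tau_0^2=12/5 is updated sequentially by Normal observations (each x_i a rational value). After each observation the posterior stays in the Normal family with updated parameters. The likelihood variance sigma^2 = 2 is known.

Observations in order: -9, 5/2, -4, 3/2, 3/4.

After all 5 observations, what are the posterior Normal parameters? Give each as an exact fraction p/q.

obs 1: x=-9 → posterior Normal(-64/11, 12/11)
obs 2: x=5/2 → posterior Normal(-49/17, 12/17)
obs 3: x=-4 → posterior Normal(-73/23, 12/23)
obs 4: x=3/2 → posterior Normal(-64/29, 12/29)
obs 5: x=3/4 → posterior Normal(-17/10, 12/35)

mu_0=-17/10, tau_0^2=12/35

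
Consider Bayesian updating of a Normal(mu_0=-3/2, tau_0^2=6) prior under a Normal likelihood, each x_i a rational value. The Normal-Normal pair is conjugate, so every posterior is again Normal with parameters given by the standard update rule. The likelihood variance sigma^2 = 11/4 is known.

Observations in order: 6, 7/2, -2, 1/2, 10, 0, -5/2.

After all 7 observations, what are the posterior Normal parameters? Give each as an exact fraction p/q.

mu_0=711/358, tau_0^2=66/179

obs 1: x=6 → posterior Normal(51/14, 66/35)
obs 2: x=7/2 → posterior Normal(423/118, 66/59)
obs 3: x=-2 → posterior Normal(327/166, 66/83)
obs 4: x=1/2 → posterior Normal(351/214, 66/107)
obs 5: x=10 → posterior Normal(831/262, 66/131)
obs 6: x=0 → posterior Normal(831/310, 66/155)
obs 7: x=-5/2 → posterior Normal(711/358, 66/179)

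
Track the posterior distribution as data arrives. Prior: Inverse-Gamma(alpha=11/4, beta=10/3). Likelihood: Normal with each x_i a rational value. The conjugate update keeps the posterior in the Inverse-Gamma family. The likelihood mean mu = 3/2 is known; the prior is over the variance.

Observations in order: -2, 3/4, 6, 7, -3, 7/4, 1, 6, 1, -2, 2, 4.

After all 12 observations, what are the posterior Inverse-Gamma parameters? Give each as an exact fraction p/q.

alpha=35/4, beta=3115/48

obs 1: x=-2 → posterior Inverse-Gamma(13/4, 227/24)
obs 2: x=3/4 → posterior Inverse-Gamma(15/4, 935/96)
obs 3: x=6 → posterior Inverse-Gamma(17/4, 1907/96)
obs 4: x=7 → posterior Inverse-Gamma(19/4, 3359/96)
obs 5: x=-3 → posterior Inverse-Gamma(21/4, 4331/96)
obs 6: x=7/4 → posterior Inverse-Gamma(23/4, 2167/48)
obs 7: x=1 → posterior Inverse-Gamma(25/4, 2173/48)
obs 8: x=6 → posterior Inverse-Gamma(27/4, 2659/48)
obs 9: x=1 → posterior Inverse-Gamma(29/4, 2665/48)
obs 10: x=-2 → posterior Inverse-Gamma(31/4, 2959/48)
obs 11: x=2 → posterior Inverse-Gamma(33/4, 2965/48)
obs 12: x=4 → posterior Inverse-Gamma(35/4, 3115/48)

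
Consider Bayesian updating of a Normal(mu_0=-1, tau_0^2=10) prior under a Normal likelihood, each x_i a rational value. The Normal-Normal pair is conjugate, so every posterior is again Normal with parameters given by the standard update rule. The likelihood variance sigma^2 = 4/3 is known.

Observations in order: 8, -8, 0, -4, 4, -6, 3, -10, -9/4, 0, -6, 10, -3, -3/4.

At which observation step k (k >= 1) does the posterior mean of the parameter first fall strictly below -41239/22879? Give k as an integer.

k = 11

obs 1: x=8 → posterior Normal(118/17, 20/17)
obs 2: x=-8 → posterior Normal(-1/16, 5/8)
obs 3: x=0 → posterior Normal(-2/47, 20/47)
obs 4: x=-4 → posterior Normal(-1, 10/31)
obs 5: x=4 → posterior Normal(-2/77, 20/77)
obs 6: x=-6 → posterior Normal(-1, 5/23)
obs 7: x=3 → posterior Normal(-47/107, 20/107)
obs 8: x=-10 → posterior Normal(-197/122, 10/61)
obs 9: x=-9/4 → posterior Normal(-923/548, 20/137)
obs 10: x=0 → posterior Normal(-923/608, 5/38)
obs 11: x=-6 → posterior Normal(-1283/668, 20/167)
obs 12: x=10 → posterior Normal(-683/728, 10/91)
obs 13: x=-3 → posterior Normal(-863/788, 20/197)
obs 14: x=-3/4 → posterior Normal(-227/212, 5/53)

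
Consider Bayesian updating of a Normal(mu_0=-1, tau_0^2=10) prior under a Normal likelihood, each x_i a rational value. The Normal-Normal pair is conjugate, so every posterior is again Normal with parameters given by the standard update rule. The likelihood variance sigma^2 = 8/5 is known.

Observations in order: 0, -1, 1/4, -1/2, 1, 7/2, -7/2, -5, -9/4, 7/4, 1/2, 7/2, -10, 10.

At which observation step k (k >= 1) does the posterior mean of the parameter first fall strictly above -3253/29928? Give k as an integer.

obs 1: x=0 → posterior Normal(-4/29, 40/29)
obs 2: x=-1 → posterior Normal(-29/54, 20/27)
obs 3: x=1/4 → posterior Normal(-91/316, 40/79)
obs 4: x=-1/2 → posterior Normal(-141/416, 5/13)
obs 5: x=1 → posterior Normal(-41/516, 40/129)
obs 6: x=7/2 → posterior Normal(309/616, 20/77)
obs 7: x=-7/2 → posterior Normal(-41/716, 40/179)
obs 8: x=-5 → posterior Normal(-541/816, 10/51)
obs 9: x=-9/4 → posterior Normal(-383/458, 40/229)
obs 10: x=7/4 → posterior Normal(-591/1016, 20/127)
obs 11: x=1/2 → posterior Normal(-541/1116, 40/279)
obs 12: x=7/2 → posterior Normal(-191/1216, 5/38)
obs 13: x=-10 → posterior Normal(-1191/1316, 40/329)
obs 14: x=10 → posterior Normal(-191/1416, 20/177)

k = 5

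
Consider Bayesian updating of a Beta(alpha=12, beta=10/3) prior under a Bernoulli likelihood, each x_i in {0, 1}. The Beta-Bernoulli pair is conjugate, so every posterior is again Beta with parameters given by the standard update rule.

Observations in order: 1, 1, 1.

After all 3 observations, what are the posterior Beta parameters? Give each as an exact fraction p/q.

alpha=15, beta=10/3

obs 1: x=1 → posterior Beta(13, 10/3)
obs 2: x=1 → posterior Beta(14, 10/3)
obs 3: x=1 → posterior Beta(15, 10/3)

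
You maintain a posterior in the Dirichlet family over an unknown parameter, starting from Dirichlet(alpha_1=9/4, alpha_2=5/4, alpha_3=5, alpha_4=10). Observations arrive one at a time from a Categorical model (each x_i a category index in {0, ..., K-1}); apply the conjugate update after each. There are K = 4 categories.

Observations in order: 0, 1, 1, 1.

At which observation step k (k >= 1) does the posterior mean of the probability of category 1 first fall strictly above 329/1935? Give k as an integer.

obs 1: x=0 → posterior Dirichlet(13/4, 5/4, 5, 10)
obs 2: x=1 → posterior Dirichlet(13/4, 9/4, 5, 10)
obs 3: x=1 → posterior Dirichlet(13/4, 13/4, 5, 10)
obs 4: x=1 → posterior Dirichlet(13/4, 17/4, 5, 10)

k = 4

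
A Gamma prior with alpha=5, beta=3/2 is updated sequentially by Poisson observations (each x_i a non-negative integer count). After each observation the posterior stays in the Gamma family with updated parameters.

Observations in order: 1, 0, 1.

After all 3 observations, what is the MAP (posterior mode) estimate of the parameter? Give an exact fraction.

obs 1: x=1 → posterior Gamma(6, 5/2)
obs 2: x=0 → posterior Gamma(6, 7/2)
obs 3: x=1 → posterior Gamma(7, 9/2)

4/3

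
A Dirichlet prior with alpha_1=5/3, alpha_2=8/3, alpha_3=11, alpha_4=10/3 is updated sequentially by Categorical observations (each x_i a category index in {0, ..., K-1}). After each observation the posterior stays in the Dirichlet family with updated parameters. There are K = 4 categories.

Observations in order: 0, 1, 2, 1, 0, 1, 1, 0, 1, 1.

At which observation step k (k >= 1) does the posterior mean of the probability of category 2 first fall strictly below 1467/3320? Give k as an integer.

obs 1: x=0 → posterior Dirichlet(8/3, 8/3, 11, 10/3)
obs 2: x=1 → posterior Dirichlet(8/3, 11/3, 11, 10/3)
obs 3: x=2 → posterior Dirichlet(8/3, 11/3, 12, 10/3)
obs 4: x=1 → posterior Dirichlet(8/3, 14/3, 12, 10/3)
obs 5: x=0 → posterior Dirichlet(11/3, 14/3, 12, 10/3)
obs 6: x=1 → posterior Dirichlet(11/3, 17/3, 12, 10/3)
obs 7: x=1 → posterior Dirichlet(11/3, 20/3, 12, 10/3)
obs 8: x=0 → posterior Dirichlet(14/3, 20/3, 12, 10/3)
obs 9: x=1 → posterior Dirichlet(14/3, 23/3, 12, 10/3)
obs 10: x=1 → posterior Dirichlet(14/3, 26/3, 12, 10/3)

k = 9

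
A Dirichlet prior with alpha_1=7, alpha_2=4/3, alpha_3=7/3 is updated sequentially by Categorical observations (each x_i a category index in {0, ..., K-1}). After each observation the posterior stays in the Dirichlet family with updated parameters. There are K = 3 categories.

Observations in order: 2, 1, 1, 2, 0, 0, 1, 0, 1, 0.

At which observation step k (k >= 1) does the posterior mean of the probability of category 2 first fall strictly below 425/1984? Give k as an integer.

k = 10

obs 1: x=2 → posterior Dirichlet(7, 4/3, 10/3)
obs 2: x=1 → posterior Dirichlet(7, 7/3, 10/3)
obs 3: x=1 → posterior Dirichlet(7, 10/3, 10/3)
obs 4: x=2 → posterior Dirichlet(7, 10/3, 13/3)
obs 5: x=0 → posterior Dirichlet(8, 10/3, 13/3)
obs 6: x=0 → posterior Dirichlet(9, 10/3, 13/3)
obs 7: x=1 → posterior Dirichlet(9, 13/3, 13/3)
obs 8: x=0 → posterior Dirichlet(10, 13/3, 13/3)
obs 9: x=1 → posterior Dirichlet(10, 16/3, 13/3)
obs 10: x=0 → posterior Dirichlet(11, 16/3, 13/3)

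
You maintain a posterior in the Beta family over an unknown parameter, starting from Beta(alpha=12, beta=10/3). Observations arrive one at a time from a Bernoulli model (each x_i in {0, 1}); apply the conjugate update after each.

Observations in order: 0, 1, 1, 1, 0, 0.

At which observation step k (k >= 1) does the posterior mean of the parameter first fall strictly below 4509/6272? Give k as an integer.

obs 1: x=0 → posterior Beta(12, 13/3)
obs 2: x=1 → posterior Beta(13, 13/3)
obs 3: x=1 → posterior Beta(14, 13/3)
obs 4: x=1 → posterior Beta(15, 13/3)
obs 5: x=0 → posterior Beta(15, 16/3)
obs 6: x=0 → posterior Beta(15, 19/3)

k = 6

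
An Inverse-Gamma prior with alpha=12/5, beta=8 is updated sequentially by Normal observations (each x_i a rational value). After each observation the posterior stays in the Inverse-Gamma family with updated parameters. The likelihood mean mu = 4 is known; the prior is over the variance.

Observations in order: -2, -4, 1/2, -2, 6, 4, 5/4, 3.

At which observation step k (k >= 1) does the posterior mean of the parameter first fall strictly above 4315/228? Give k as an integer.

k = 2

obs 1: x=-2 → posterior Inverse-Gamma(29/10, 26)
obs 2: x=-4 → posterior Inverse-Gamma(17/5, 58)
obs 3: x=1/2 → posterior Inverse-Gamma(39/10, 513/8)
obs 4: x=-2 → posterior Inverse-Gamma(22/5, 657/8)
obs 5: x=6 → posterior Inverse-Gamma(49/10, 673/8)
obs 6: x=4 → posterior Inverse-Gamma(27/5, 673/8)
obs 7: x=5/4 → posterior Inverse-Gamma(59/10, 2813/32)
obs 8: x=3 → posterior Inverse-Gamma(32/5, 2829/32)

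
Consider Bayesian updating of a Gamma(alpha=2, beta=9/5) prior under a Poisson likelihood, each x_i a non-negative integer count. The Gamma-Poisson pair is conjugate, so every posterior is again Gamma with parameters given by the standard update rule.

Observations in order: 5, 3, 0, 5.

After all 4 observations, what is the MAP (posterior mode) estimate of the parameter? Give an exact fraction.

70/29

obs 1: x=5 → posterior Gamma(7, 14/5)
obs 2: x=3 → posterior Gamma(10, 19/5)
obs 3: x=0 → posterior Gamma(10, 24/5)
obs 4: x=5 → posterior Gamma(15, 29/5)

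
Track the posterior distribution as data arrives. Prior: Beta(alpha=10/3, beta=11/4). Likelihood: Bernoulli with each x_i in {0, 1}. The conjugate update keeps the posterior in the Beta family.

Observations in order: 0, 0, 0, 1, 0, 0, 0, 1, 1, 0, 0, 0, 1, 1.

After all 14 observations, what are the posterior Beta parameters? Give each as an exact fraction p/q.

obs 1: x=0 → posterior Beta(10/3, 15/4)
obs 2: x=0 → posterior Beta(10/3, 19/4)
obs 3: x=0 → posterior Beta(10/3, 23/4)
obs 4: x=1 → posterior Beta(13/3, 23/4)
obs 5: x=0 → posterior Beta(13/3, 27/4)
obs 6: x=0 → posterior Beta(13/3, 31/4)
obs 7: x=0 → posterior Beta(13/3, 35/4)
obs 8: x=1 → posterior Beta(16/3, 35/4)
obs 9: x=1 → posterior Beta(19/3, 35/4)
obs 10: x=0 → posterior Beta(19/3, 39/4)
obs 11: x=0 → posterior Beta(19/3, 43/4)
obs 12: x=0 → posterior Beta(19/3, 47/4)
obs 13: x=1 → posterior Beta(22/3, 47/4)
obs 14: x=1 → posterior Beta(25/3, 47/4)

alpha=25/3, beta=47/4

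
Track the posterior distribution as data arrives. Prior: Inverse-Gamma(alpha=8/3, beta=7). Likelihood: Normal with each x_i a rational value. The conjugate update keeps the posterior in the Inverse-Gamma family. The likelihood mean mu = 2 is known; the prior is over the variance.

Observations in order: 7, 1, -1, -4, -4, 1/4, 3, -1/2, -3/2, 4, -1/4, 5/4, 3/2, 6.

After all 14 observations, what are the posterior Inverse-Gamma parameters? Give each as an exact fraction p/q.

obs 1: x=7 → posterior Inverse-Gamma(19/6, 39/2)
obs 2: x=1 → posterior Inverse-Gamma(11/3, 20)
obs 3: x=-1 → posterior Inverse-Gamma(25/6, 49/2)
obs 4: x=-4 → posterior Inverse-Gamma(14/3, 85/2)
obs 5: x=-4 → posterior Inverse-Gamma(31/6, 121/2)
obs 6: x=1/4 → posterior Inverse-Gamma(17/3, 1985/32)
obs 7: x=3 → posterior Inverse-Gamma(37/6, 2001/32)
obs 8: x=-1/2 → posterior Inverse-Gamma(20/3, 2101/32)
obs 9: x=-3/2 → posterior Inverse-Gamma(43/6, 2297/32)
obs 10: x=4 → posterior Inverse-Gamma(23/3, 2361/32)
obs 11: x=-1/4 → posterior Inverse-Gamma(49/6, 1221/16)
obs 12: x=5/4 → posterior Inverse-Gamma(26/3, 2451/32)
obs 13: x=3/2 → posterior Inverse-Gamma(55/6, 2455/32)
obs 14: x=6 → posterior Inverse-Gamma(29/3, 2711/32)

alpha=29/3, beta=2711/32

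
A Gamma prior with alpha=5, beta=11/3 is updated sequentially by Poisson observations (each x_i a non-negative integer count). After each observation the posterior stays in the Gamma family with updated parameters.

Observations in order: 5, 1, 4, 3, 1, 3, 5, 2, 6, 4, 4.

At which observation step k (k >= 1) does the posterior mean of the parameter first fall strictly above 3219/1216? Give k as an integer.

k = 9

obs 1: x=5 → posterior Gamma(10, 14/3)
obs 2: x=1 → posterior Gamma(11, 17/3)
obs 3: x=4 → posterior Gamma(15, 20/3)
obs 4: x=3 → posterior Gamma(18, 23/3)
obs 5: x=1 → posterior Gamma(19, 26/3)
obs 6: x=3 → posterior Gamma(22, 29/3)
obs 7: x=5 → posterior Gamma(27, 32/3)
obs 8: x=2 → posterior Gamma(29, 35/3)
obs 9: x=6 → posterior Gamma(35, 38/3)
obs 10: x=4 → posterior Gamma(39, 41/3)
obs 11: x=4 → posterior Gamma(43, 44/3)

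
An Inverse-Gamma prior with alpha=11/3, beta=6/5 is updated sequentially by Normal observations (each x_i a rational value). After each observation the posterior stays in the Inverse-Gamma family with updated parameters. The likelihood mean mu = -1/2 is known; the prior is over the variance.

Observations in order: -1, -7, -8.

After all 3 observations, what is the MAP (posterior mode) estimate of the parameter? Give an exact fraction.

obs 1: x=-1 → posterior Inverse-Gamma(25/6, 53/40)
obs 2: x=-7 → posterior Inverse-Gamma(14/3, 449/20)
obs 3: x=-8 → posterior Inverse-Gamma(31/6, 2023/40)

6069/740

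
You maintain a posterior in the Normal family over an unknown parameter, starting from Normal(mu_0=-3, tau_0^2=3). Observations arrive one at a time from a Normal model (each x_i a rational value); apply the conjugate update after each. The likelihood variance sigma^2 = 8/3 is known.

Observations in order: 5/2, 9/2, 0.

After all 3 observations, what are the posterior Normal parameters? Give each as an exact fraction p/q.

obs 1: x=5/2 → posterior Normal(-3/34, 24/17)
obs 2: x=9/2 → posterior Normal(3/2, 12/13)
obs 3: x=0 → posterior Normal(39/35, 24/35)

mu_0=39/35, tau_0^2=24/35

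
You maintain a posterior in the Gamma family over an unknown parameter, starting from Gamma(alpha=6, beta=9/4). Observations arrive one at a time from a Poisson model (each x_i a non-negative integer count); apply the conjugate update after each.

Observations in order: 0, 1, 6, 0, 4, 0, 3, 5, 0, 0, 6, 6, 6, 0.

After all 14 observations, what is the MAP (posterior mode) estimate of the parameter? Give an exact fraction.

obs 1: x=0 → posterior Gamma(6, 13/4)
obs 2: x=1 → posterior Gamma(7, 17/4)
obs 3: x=6 → posterior Gamma(13, 21/4)
obs 4: x=0 → posterior Gamma(13, 25/4)
obs 5: x=4 → posterior Gamma(17, 29/4)
obs 6: x=0 → posterior Gamma(17, 33/4)
obs 7: x=3 → posterior Gamma(20, 37/4)
obs 8: x=5 → posterior Gamma(25, 41/4)
obs 9: x=0 → posterior Gamma(25, 45/4)
obs 10: x=0 → posterior Gamma(25, 49/4)
obs 11: x=6 → posterior Gamma(31, 53/4)
obs 12: x=6 → posterior Gamma(37, 57/4)
obs 13: x=6 → posterior Gamma(43, 61/4)
obs 14: x=0 → posterior Gamma(43, 65/4)

168/65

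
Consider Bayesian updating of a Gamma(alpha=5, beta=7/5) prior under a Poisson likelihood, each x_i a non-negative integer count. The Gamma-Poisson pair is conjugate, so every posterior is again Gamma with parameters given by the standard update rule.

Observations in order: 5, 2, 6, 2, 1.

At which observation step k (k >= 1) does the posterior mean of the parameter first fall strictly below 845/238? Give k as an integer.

k = 2

obs 1: x=5 → posterior Gamma(10, 12/5)
obs 2: x=2 → posterior Gamma(12, 17/5)
obs 3: x=6 → posterior Gamma(18, 22/5)
obs 4: x=2 → posterior Gamma(20, 27/5)
obs 5: x=1 → posterior Gamma(21, 32/5)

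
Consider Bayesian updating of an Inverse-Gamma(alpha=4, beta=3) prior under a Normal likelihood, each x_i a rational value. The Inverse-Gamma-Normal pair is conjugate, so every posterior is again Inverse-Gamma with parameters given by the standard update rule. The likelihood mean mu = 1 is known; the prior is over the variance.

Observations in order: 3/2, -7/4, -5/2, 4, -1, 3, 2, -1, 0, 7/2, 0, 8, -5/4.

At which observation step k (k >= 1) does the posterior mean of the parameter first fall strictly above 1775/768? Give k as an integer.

obs 1: x=3/2 → posterior Inverse-Gamma(9/2, 25/8)
obs 2: x=-7/4 → posterior Inverse-Gamma(5, 221/32)
obs 3: x=-5/2 → posterior Inverse-Gamma(11/2, 417/32)
obs 4: x=4 → posterior Inverse-Gamma(6, 561/32)
obs 5: x=-1 → posterior Inverse-Gamma(13/2, 625/32)
obs 6: x=3 → posterior Inverse-Gamma(7, 689/32)
obs 7: x=2 → posterior Inverse-Gamma(15/2, 705/32)
obs 8: x=-1 → posterior Inverse-Gamma(8, 769/32)
obs 9: x=0 → posterior Inverse-Gamma(17/2, 785/32)
obs 10: x=7/2 → posterior Inverse-Gamma(9, 885/32)
obs 11: x=0 → posterior Inverse-Gamma(19/2, 901/32)
obs 12: x=8 → posterior Inverse-Gamma(10, 1685/32)
obs 13: x=-5/4 → posterior Inverse-Gamma(21/2, 883/16)

k = 3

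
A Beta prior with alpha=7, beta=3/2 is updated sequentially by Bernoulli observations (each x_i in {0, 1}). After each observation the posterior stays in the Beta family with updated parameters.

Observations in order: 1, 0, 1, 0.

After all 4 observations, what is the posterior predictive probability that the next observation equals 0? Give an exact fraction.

obs 1: x=1 → posterior Beta(8, 3/2)
obs 2: x=0 → posterior Beta(8, 5/2)
obs 3: x=1 → posterior Beta(9, 5/2)
obs 4: x=0 → posterior Beta(9, 7/2)

7/25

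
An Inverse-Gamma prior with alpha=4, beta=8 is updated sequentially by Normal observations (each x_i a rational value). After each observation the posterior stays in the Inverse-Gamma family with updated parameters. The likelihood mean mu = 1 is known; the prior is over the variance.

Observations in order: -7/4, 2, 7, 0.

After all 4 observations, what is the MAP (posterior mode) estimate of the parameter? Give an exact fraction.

985/224

obs 1: x=-7/4 → posterior Inverse-Gamma(9/2, 377/32)
obs 2: x=2 → posterior Inverse-Gamma(5, 393/32)
obs 3: x=7 → posterior Inverse-Gamma(11/2, 969/32)
obs 4: x=0 → posterior Inverse-Gamma(6, 985/32)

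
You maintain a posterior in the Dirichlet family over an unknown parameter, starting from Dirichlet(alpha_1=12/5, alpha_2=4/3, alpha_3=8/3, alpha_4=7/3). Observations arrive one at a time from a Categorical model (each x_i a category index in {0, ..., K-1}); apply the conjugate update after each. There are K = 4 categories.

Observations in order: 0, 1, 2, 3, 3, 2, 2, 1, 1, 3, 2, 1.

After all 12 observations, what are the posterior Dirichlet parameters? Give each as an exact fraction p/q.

alpha_1=17/5, alpha_2=16/3, alpha_3=20/3, alpha_4=16/3

obs 1: x=0 → posterior Dirichlet(17/5, 4/3, 8/3, 7/3)
obs 2: x=1 → posterior Dirichlet(17/5, 7/3, 8/3, 7/3)
obs 3: x=2 → posterior Dirichlet(17/5, 7/3, 11/3, 7/3)
obs 4: x=3 → posterior Dirichlet(17/5, 7/3, 11/3, 10/3)
obs 5: x=3 → posterior Dirichlet(17/5, 7/3, 11/3, 13/3)
obs 6: x=2 → posterior Dirichlet(17/5, 7/3, 14/3, 13/3)
obs 7: x=2 → posterior Dirichlet(17/5, 7/3, 17/3, 13/3)
obs 8: x=1 → posterior Dirichlet(17/5, 10/3, 17/3, 13/3)
obs 9: x=1 → posterior Dirichlet(17/5, 13/3, 17/3, 13/3)
obs 10: x=3 → posterior Dirichlet(17/5, 13/3, 17/3, 16/3)
obs 11: x=2 → posterior Dirichlet(17/5, 13/3, 20/3, 16/3)
obs 12: x=1 → posterior Dirichlet(17/5, 16/3, 20/3, 16/3)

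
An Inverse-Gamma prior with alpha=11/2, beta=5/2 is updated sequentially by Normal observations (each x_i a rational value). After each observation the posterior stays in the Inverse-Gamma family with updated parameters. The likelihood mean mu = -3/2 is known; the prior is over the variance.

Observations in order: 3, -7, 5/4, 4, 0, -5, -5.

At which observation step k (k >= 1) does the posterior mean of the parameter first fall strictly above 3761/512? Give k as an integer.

k = 7

obs 1: x=3 → posterior Inverse-Gamma(6, 101/8)
obs 2: x=-7 → posterior Inverse-Gamma(13/2, 111/4)
obs 3: x=5/4 → posterior Inverse-Gamma(7, 1009/32)
obs 4: x=4 → posterior Inverse-Gamma(15/2, 1493/32)
obs 5: x=0 → posterior Inverse-Gamma(8, 1529/32)
obs 6: x=-5 → posterior Inverse-Gamma(17/2, 1725/32)
obs 7: x=-5 → posterior Inverse-Gamma(9, 1921/32)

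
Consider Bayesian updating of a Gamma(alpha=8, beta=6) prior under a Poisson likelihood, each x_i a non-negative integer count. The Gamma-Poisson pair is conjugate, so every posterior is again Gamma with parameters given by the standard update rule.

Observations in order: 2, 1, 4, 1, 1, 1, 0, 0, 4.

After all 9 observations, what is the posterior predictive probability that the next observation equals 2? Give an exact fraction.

18929023935978412628173828125/79228162514264337593543950336

obs 1: x=2 → posterior Gamma(10, 7)
obs 2: x=1 → posterior Gamma(11, 8)
obs 3: x=4 → posterior Gamma(15, 9)
obs 4: x=1 → posterior Gamma(16, 10)
obs 5: x=1 → posterior Gamma(17, 11)
obs 6: x=1 → posterior Gamma(18, 12)
obs 7: x=0 → posterior Gamma(18, 13)
obs 8: x=0 → posterior Gamma(18, 14)
obs 9: x=4 → posterior Gamma(22, 15)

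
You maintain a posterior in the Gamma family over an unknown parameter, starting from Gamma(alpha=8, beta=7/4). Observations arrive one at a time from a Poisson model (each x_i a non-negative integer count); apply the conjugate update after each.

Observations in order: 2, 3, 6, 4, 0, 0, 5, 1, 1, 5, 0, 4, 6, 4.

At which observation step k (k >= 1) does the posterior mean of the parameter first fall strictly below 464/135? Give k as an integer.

obs 1: x=2 → posterior Gamma(10, 11/4)
obs 2: x=3 → posterior Gamma(13, 15/4)
obs 3: x=6 → posterior Gamma(19, 19/4)
obs 4: x=4 → posterior Gamma(23, 23/4)
obs 5: x=0 → posterior Gamma(23, 27/4)
obs 6: x=0 → posterior Gamma(23, 31/4)
obs 7: x=5 → posterior Gamma(28, 35/4)
obs 8: x=1 → posterior Gamma(29, 39/4)
obs 9: x=1 → posterior Gamma(30, 43/4)
obs 10: x=5 → posterior Gamma(35, 47/4)
obs 11: x=0 → posterior Gamma(35, 51/4)
obs 12: x=4 → posterior Gamma(39, 55/4)
obs 13: x=6 → posterior Gamma(45, 59/4)
obs 14: x=4 → posterior Gamma(49, 63/4)

k = 5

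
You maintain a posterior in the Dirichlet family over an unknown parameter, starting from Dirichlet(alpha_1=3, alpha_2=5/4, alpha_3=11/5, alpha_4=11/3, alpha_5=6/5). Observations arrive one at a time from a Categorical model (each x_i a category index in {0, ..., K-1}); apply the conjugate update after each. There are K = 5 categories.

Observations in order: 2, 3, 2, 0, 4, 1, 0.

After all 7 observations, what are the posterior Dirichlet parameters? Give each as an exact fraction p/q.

alpha_1=5, alpha_2=9/4, alpha_3=21/5, alpha_4=14/3, alpha_5=11/5

obs 1: x=2 → posterior Dirichlet(3, 5/4, 16/5, 11/3, 6/5)
obs 2: x=3 → posterior Dirichlet(3, 5/4, 16/5, 14/3, 6/5)
obs 3: x=2 → posterior Dirichlet(3, 5/4, 21/5, 14/3, 6/5)
obs 4: x=0 → posterior Dirichlet(4, 5/4, 21/5, 14/3, 6/5)
obs 5: x=4 → posterior Dirichlet(4, 5/4, 21/5, 14/3, 11/5)
obs 6: x=1 → posterior Dirichlet(4, 9/4, 21/5, 14/3, 11/5)
obs 7: x=0 → posterior Dirichlet(5, 9/4, 21/5, 14/3, 11/5)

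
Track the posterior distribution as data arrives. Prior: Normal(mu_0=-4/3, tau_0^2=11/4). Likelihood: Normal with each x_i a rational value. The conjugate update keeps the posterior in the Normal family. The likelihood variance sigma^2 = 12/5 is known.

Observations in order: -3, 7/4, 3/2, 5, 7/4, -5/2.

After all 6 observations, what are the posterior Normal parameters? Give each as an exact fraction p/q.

mu_0=367/756, tau_0^2=22/63

obs 1: x=-3 → posterior Normal(-229/103, 132/103)
obs 2: x=7/4 → posterior Normal(-531/632, 66/79)
obs 3: x=3/2 → posterior Normal(-67/284, 44/71)
obs 4: x=5 → posterior Normal(899/1072, 33/67)
obs 5: x=7/4 → posterior Normal(321/323, 132/323)
obs 6: x=-5/2 → posterior Normal(367/756, 22/63)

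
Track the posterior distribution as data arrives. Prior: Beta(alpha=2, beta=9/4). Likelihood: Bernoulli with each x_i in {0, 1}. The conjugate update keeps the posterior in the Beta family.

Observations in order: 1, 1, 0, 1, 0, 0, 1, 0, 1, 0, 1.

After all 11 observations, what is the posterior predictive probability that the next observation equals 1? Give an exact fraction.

32/61

obs 1: x=1 → posterior Beta(3, 9/4)
obs 2: x=1 → posterior Beta(4, 9/4)
obs 3: x=0 → posterior Beta(4, 13/4)
obs 4: x=1 → posterior Beta(5, 13/4)
obs 5: x=0 → posterior Beta(5, 17/4)
obs 6: x=0 → posterior Beta(5, 21/4)
obs 7: x=1 → posterior Beta(6, 21/4)
obs 8: x=0 → posterior Beta(6, 25/4)
obs 9: x=1 → posterior Beta(7, 25/4)
obs 10: x=0 → posterior Beta(7, 29/4)
obs 11: x=1 → posterior Beta(8, 29/4)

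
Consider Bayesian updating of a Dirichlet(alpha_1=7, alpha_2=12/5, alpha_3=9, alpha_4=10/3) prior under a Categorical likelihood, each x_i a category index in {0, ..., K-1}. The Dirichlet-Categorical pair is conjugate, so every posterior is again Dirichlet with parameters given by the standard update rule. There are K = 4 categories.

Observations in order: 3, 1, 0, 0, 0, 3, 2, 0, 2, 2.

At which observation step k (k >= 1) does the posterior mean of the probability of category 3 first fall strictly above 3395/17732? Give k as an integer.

obs 1: x=3 → posterior Dirichlet(7, 12/5, 9, 13/3)
obs 2: x=1 → posterior Dirichlet(7, 17/5, 9, 13/3)
obs 3: x=0 → posterior Dirichlet(8, 17/5, 9, 13/3)
obs 4: x=0 → posterior Dirichlet(9, 17/5, 9, 13/3)
obs 5: x=0 → posterior Dirichlet(10, 17/5, 9, 13/3)
obs 6: x=3 → posterior Dirichlet(10, 17/5, 9, 16/3)
obs 7: x=2 → posterior Dirichlet(10, 17/5, 10, 16/3)
obs 8: x=0 → posterior Dirichlet(11, 17/5, 10, 16/3)
obs 9: x=2 → posterior Dirichlet(11, 17/5, 11, 16/3)
obs 10: x=2 → posterior Dirichlet(11, 17/5, 12, 16/3)

k = 6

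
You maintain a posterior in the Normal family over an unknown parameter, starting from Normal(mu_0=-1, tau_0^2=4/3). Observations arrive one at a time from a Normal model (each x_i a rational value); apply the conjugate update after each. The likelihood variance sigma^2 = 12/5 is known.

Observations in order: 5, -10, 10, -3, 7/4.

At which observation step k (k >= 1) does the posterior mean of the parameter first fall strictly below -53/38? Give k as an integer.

obs 1: x=5 → posterior Normal(8/7, 6/7)
obs 2: x=-10 → posterior Normal(-34/19, 12/19)
obs 3: x=10 → posterior Normal(2/3, 1/2)
obs 4: x=-3 → posterior Normal(1/29, 12/29)
obs 5: x=7/4 → posterior Normal(39/136, 6/17)

k = 2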